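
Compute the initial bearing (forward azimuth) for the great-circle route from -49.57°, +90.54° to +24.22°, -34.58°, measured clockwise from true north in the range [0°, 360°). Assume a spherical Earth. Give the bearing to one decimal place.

259.9°

Δλ = -34.58 − 90.54 = -125.12°.
θ = atan2( sin Δλ · cos φ₂ , cos φ₁ · sin φ₂ − sin φ₁ · cos φ₂ · cos Δλ )
  = atan2(-0.74595, -0.13332) = -100.133° → normalised to [0°, 360°): 259.867°.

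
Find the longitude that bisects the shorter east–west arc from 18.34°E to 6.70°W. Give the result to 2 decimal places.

5.82°E

Signed shortest Δλ from +18.34° to -6.70° is -25.04°.
Midpoint longitude = +18.34° + (-25.04°)/2 = +18.34° − 12.52° = +5.82°.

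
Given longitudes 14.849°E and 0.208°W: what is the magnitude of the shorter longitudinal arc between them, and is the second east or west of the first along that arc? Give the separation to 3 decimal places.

Raw difference: -0.208 − 14.849 = -15.057°.
Normalise into (−180°, 180°]: -15.057° stays -15.057°.
Negative ⇒ the second point lies to the west; separation 15.057°.

15.057° west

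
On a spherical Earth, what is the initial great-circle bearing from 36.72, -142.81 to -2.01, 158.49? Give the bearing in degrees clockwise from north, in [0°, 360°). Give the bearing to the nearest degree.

Δλ = 158.49 − -142.81 = 301.30°; wrapped into (−180°, 180°]: -58.70°.
θ = atan2( sin Δλ · cos φ₂ , cos φ₁ · sin φ₂ − sin φ₁ · cos φ₂ · cos Δλ )
  = atan2(-0.85393, -0.33855) = -111.626° → normalised to [0°, 360°): 248.374°.

248°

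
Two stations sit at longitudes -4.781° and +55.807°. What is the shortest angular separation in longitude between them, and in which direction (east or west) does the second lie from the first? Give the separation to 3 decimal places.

60.588° east

Raw difference: 55.807 − -4.781 = 60.588°.
Normalise into (−180°, 180°]: 60.588° stays 60.588°.
Positive ⇒ the second point lies to the east; separation 60.588°.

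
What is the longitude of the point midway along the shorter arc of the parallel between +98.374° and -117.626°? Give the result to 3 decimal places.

Signed shortest Δλ from +98.374° to -117.626° is +144.000°.
Midpoint longitude = +98.374° + (+144.000°)/2 = +98.374° + 72.000° = +170.374°.
(The naïve average (+98.374 + -117.626)/2 = -9.626° is on the wrong side of the globe.)

+170.374°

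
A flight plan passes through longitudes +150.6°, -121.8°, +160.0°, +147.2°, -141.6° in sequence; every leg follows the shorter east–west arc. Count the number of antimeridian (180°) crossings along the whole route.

3

Leg 1: +150.6° → -121.8°, shortest Δλ = 87.6° (east) — crosses 180°.
Leg 2: -121.8° → +160.0°, shortest Δλ = -78.2° (west) — crosses 180°.
Leg 3: +160.0° → +147.2°, shortest Δλ = -12.8° (west) — does not cross 180°.
Leg 4: +147.2° → -141.6°, shortest Δλ = 71.2° (east) — crosses 180°.
Total crossings: 3.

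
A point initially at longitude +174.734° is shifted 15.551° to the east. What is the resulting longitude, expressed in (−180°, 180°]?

Start at +174.734°; shift +15.551° → +190.285°.
+190.285° lies outside (−180°, 180°]; subtract 360° → -169.715°.

-169.715°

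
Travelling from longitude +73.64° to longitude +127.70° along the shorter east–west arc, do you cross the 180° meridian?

Signed shortest Δλ = ((127.70 − 73.64 + 180) mod 360) − 180 = 54.06°.
Going east by 54.06° from +73.64° reaches +127.70° without touching 180°.

No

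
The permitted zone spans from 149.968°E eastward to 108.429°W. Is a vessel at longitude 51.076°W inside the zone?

Band width going east from +149.968° to -108.429°: ((-108.429 − 149.968) mod 360) = 101.603°.
Offset of -51.076° east of the west edge: ((-51.076 − 149.968) mod 360) = 158.956°.
158.956° > 101.603° ⇒ outside.

No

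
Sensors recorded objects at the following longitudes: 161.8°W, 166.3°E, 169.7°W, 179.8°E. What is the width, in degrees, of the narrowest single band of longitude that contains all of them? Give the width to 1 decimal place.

Sort the longitudes: -169.7°, -161.8°, +166.3°, +179.8°.
Eastward gaps between consecutive values (wrapping around): 7.9°, 328.1°, 13.5°, 10.5°.
Largest gap = 328.1° ⇒ minimal covering band is its complement: 360° − 328.1° = 31.9°.
Band runs from +166.3° eastward to -161.8°, crossing the antimeridian.

31.9°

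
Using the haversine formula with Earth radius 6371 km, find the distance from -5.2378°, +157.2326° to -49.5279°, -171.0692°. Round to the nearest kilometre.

Δλ = -171.0692 − 157.2326 = -328.3018°; wrapped into (−180°, 180°]: 31.6982°.
Δφ = -49.5279 − -5.2378 = -44.2901°.
a = sin²(Δφ/2) + cos φ₁ · cos φ₂ · sin²(Δλ/2) = 0.190303.
c = 2·atan2(√a, √(1−a)) = 0.90283 rad → d = 6371·c ≈ 5751.91 km.

5752 km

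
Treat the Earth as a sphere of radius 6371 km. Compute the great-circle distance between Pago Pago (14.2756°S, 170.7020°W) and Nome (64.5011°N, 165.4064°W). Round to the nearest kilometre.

Δλ = -165.4064 − -170.7020 = 5.2956°.
Δφ = 64.5011 − -14.2756 = 78.7767°.
a = sin²(Δφ/2) + cos φ₁ · cos φ₂ · sin²(Δλ/2) = 0.403574.
c = 2·atan2(√a, √(1−a)) = 1.37673 rad → d = 6371·c ≈ 8771.13 km.

8771 km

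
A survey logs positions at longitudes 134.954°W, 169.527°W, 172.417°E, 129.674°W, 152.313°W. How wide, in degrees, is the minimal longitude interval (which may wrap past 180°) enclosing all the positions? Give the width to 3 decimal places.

57.909°

Sort the longitudes: -169.527°, -152.313°, -134.954°, -129.674°, +172.417°.
Eastward gaps between consecutive values (wrapping around): 17.214°, 17.359°, 5.280°, 302.091°, 18.056°.
Largest gap = 302.091° ⇒ minimal covering band is its complement: 360° − 302.091° = 57.909°.
Band runs from +172.417° eastward to -129.674°, crossing the antimeridian.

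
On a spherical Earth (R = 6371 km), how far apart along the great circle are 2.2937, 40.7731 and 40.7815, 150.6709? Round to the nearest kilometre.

Δλ = 150.6709 − 40.7731 = 109.8978°.
Δφ = 40.7815 − 2.2937 = 38.4878°.
a = sin²(Δφ/2) + cos φ₁ · cos φ₂ · sin²(Δλ/2) = 0.615681.
c = 2·atan2(√a, √(1−a)) = 1.80427 rad → d = 6371·c ≈ 11495.03 km.

11495 km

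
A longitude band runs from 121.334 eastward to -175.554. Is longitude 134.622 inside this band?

Yes

Band width going east from +121.334° to -175.554°: ((-175.554 − 121.334) mod 360) = 63.112°.
Offset of +134.622° east of the west edge: ((134.622 − 121.334) mod 360) = 13.288°.
13.288° ≤ 63.112° ⇒ inside.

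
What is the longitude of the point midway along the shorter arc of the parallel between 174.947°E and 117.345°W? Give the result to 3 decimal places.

Signed shortest Δλ from +174.947° to -117.345° is +67.708°.
Midpoint longitude = +174.947° + (+67.708°)/2 = +174.947° + 33.854° = +208.801°.
Normalise into (−180°, 180°]: -151.199°.
(The naïve average (+174.947 + -117.345)/2 = 28.801° is on the wrong side of the globe.)

151.199°W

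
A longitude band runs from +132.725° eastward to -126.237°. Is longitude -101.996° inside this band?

Band width going east from +132.725° to -126.237°: ((-126.237 − 132.725) mod 360) = 101.038°.
Offset of -101.996° east of the west edge: ((-101.996 − 132.725) mod 360) = 125.279°.
125.279° > 101.038° ⇒ outside.

No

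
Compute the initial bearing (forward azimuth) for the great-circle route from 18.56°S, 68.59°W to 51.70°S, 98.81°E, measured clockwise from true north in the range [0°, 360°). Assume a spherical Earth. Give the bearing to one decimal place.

171.8°

Δλ = 98.81 − -68.59 = 167.40°.
θ = atan2( sin Δλ · cos φ₂ , cos φ₁ · sin φ₂ − sin φ₁ · cos φ₂ · cos Δλ )
  = atan2(0.13520, -0.93648) = 171.785° → normalised to [0°, 360°): 171.785°.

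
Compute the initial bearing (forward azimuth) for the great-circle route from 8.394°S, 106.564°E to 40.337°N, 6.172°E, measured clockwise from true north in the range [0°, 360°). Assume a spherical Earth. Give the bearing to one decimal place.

Δλ = 6.172 − 106.564 = -100.392°.
θ = atan2( sin Δλ · cos φ₂ , cos φ₁ · sin φ₂ − sin φ₁ · cos φ₂ · cos Δλ )
  = atan2(-0.74975, 0.62028) = -50.399° → normalised to [0°, 360°): 309.601°.

309.6°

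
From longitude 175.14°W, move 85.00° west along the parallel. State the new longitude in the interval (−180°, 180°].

Start at -175.14°; shift −85.00° → -260.14°.
-260.14° lies outside (−180°, 180°]; add 360° → +99.86°.

99.86°E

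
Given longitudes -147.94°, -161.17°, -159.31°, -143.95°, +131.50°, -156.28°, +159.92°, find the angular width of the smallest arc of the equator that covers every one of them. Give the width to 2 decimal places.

Sort the longitudes: -161.17°, -159.31°, -156.28°, -147.94°, -143.95°, +131.50°, +159.92°.
Eastward gaps between consecutive values (wrapping around): 1.86°, 3.03°, 8.34°, 3.99°, 275.45°, 28.42°, 38.91°.
Largest gap = 275.45° ⇒ minimal covering band is its complement: 360° − 275.45° = 84.55°.
Band runs from +131.50° eastward to -143.95°, crossing the antimeridian.

84.55°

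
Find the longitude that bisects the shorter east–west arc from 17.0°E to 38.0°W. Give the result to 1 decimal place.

10.5°W

Signed shortest Δλ from +17.0° to -38.0° is -55.0°.
Midpoint longitude = +17.0° + (-55.0°)/2 = +17.0° − 27.5° = -10.5°.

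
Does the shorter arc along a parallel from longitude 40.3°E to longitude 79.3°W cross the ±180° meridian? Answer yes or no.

Signed shortest Δλ = ((-79.3 − 40.3 + 180) mod 360) − 180 = -119.6°.
Going west by 119.6° from +40.3° reaches -79.3° without touching 180°.

No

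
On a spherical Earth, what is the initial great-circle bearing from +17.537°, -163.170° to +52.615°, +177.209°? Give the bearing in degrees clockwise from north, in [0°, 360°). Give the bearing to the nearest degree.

341°

Δλ = 177.209 − -163.170 = 340.379°; wrapped into (−180°, 180°]: -19.621°.
θ = atan2( sin Δλ · cos φ₂ , cos φ₁ · sin φ₂ − sin φ₁ · cos φ₂ · cos Δλ )
  = atan2(-0.20389, 0.58531) = -19.205° → normalised to [0°, 360°): 340.795°.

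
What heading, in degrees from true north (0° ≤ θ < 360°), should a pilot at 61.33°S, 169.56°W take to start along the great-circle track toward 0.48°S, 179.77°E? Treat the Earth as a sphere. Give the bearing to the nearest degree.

348°

Δλ = 179.77 − -169.56 = 349.33°; wrapped into (−180°, 180°]: -10.67°.
θ = atan2( sin Δλ · cos φ₂ , cos φ₁ · sin φ₂ − sin φ₁ · cos φ₂ · cos Δλ )
  = atan2(-0.18515, 0.85818) = -12.175° → normalised to [0°, 360°): 347.825°.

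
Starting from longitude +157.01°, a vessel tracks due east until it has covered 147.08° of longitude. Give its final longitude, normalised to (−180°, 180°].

Start at +157.01°; shift +147.08° → +304.09°.
+304.09° lies outside (−180°, 180°]; subtract 360° → -55.91°.

-55.91°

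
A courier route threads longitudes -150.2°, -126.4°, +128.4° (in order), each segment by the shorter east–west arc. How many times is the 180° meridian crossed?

1

Leg 1: -150.2° → -126.4°, shortest Δλ = 23.8° (east) — does not cross 180°.
Leg 2: -126.4° → +128.4°, shortest Δλ = -105.2° (west) — crosses 180°.
Total crossings: 1.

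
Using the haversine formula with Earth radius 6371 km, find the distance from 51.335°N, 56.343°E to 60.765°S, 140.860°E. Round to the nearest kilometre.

Δλ = 140.860 − 56.343 = 84.517°.
Δφ = -60.765 − 51.335 = -112.100°.
a = sin²(Δφ/2) + cos φ₁ · cos φ₂ · sin²(Δλ/2) = 0.826100.
c = 2·atan2(√a, √(1−a)) = 2.28128 rad → d = 6371·c ≈ 14534.03 km.

14534 km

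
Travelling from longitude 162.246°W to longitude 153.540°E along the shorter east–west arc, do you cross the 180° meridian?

Yes

Naïve |153.540 − -162.246| = 315.786° > 180°, so the shorter arc goes the other way round — across 180°.
Signed shortest Δλ = ((153.540 − -162.246 + 180) mod 360) − 180 = -44.214°.
Going west by 44.214° from -162.246° passes through 180° before reaching +153.540°.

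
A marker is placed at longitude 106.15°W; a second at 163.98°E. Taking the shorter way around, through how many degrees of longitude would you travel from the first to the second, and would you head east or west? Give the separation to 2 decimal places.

Raw difference: 163.98 − -106.15 = 270.13°.
Normalise into (−180°, 180°]: 270.13° − 360° = -89.87°.
Negative ⇒ the second point lies to the west; separation 89.87°.

89.87° west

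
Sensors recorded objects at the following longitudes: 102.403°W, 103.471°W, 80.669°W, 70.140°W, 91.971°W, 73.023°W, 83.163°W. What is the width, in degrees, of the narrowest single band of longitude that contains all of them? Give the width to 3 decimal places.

Sort the longitudes: -103.471°, -102.403°, -91.971°, -83.163°, -80.669°, -73.023°, -70.140°.
Eastward gaps between consecutive values (wrapping around): 1.068°, 10.432°, 8.808°, 2.494°, 7.646°, 2.883°, 326.669°.
Largest gap = 326.669° ⇒ minimal covering band is its complement: 360° − 326.669° = 33.331°.
Band runs from -103.471° eastward to -70.140°.

33.331°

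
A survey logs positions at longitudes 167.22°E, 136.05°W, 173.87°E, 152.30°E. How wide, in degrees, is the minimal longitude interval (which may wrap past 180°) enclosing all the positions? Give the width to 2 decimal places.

71.65°

Sort the longitudes: -136.05°, +152.30°, +167.22°, +173.87°.
Eastward gaps between consecutive values (wrapping around): 288.35°, 14.92°, 6.65°, 50.08°.
Largest gap = 288.35° ⇒ minimal covering band is its complement: 360° − 288.35° = 71.65°.
Band runs from +152.30° eastward to -136.05°, crossing the antimeridian.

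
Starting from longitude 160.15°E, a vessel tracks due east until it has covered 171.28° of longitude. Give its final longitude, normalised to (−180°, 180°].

28.57°W

Start at +160.15°; shift +171.28° → +331.43°.
+331.43° lies outside (−180°, 180°]; subtract 360° → -28.57°.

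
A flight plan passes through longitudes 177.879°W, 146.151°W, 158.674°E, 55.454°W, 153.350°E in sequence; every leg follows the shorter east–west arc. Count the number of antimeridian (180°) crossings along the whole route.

3

Leg 1: -177.879° → -146.151°, shortest Δλ = 31.728° (east) — does not cross 180°.
Leg 2: -146.151° → +158.674°, shortest Δλ = -55.175° (west) — crosses 180°.
Leg 3: +158.674° → -55.454°, shortest Δλ = 145.872° (east) — crosses 180°.
Leg 4: -55.454° → +153.350°, shortest Δλ = -151.196° (west) — crosses 180°.
Total crossings: 3.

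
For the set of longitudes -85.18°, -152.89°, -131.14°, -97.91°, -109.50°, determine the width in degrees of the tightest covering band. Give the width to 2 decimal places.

Sort the longitudes: -152.89°, -131.14°, -109.50°, -97.91°, -85.18°.
Eastward gaps between consecutive values (wrapping around): 21.75°, 21.64°, 11.59°, 12.73°, 292.29°.
Largest gap = 292.29° ⇒ minimal covering band is its complement: 360° − 292.29° = 67.71°.
Band runs from -152.89° eastward to -85.18°.

67.71°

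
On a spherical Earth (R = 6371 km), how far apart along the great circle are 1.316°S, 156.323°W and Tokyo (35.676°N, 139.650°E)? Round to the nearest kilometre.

7782 km

Δλ = 139.650 − -156.323 = 295.973°; wrapped into (−180°, 180°]: -64.027°.
Δφ = 35.676 − -1.316 = 36.992°.
a = sin²(Δφ/2) + cos φ₁ · cos φ₂ · sin²(Δλ/2) = 0.328865.
c = 2·atan2(√a, √(1−a)) = 1.22147 rad → d = 6371·c ≈ 7781.96 km.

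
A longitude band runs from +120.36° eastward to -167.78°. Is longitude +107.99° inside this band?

No

Band width going east from +120.36° to -167.78°: ((-167.78 − 120.36) mod 360) = 71.86°.
Offset of +107.99° east of the west edge: ((107.99 − 120.36) mod 360) = 347.63°.
347.63° > 71.86° ⇒ outside.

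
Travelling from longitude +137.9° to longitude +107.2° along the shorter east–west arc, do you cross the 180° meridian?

Signed shortest Δλ = ((107.2 − 137.9 + 180) mod 360) − 180 = -30.7°.
Going west by 30.7° from +137.9° reaches +107.2° without touching 180°.

No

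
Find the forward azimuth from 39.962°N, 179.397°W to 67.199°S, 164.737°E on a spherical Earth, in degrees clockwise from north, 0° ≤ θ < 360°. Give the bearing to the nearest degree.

186°

Δλ = 164.737 − -179.397 = 344.134°; wrapped into (−180°, 180°]: -15.866°.
θ = atan2( sin Δλ · cos φ₂ , cos φ₁ · sin φ₂ − sin φ₁ · cos φ₂ · cos Δλ )
  = atan2(-0.10595, -0.94600) = -173.610° → normalised to [0°, 360°): 186.390°.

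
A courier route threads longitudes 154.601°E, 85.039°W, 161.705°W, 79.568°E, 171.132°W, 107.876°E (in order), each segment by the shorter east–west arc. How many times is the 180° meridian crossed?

Leg 1: +154.601° → -85.039°, shortest Δλ = 120.36° (east) — crosses 180°.
Leg 2: -85.039° → -161.705°, shortest Δλ = -76.666° (west) — does not cross 180°.
Leg 3: -161.705° → +79.568°, shortest Δλ = -118.727° (west) — crosses 180°.
Leg 4: +79.568° → -171.132°, shortest Δλ = 109.3° (east) — crosses 180°.
Leg 5: -171.132° → +107.876°, shortest Δλ = -80.992° (west) — crosses 180°.
Total crossings: 4.

4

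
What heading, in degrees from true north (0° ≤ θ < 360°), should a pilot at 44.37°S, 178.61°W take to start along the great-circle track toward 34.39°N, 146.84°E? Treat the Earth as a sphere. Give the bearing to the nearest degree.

Δλ = 146.84 − -178.61 = 325.45°; wrapped into (−180°, 180°]: -34.55°.
θ = atan2( sin Δλ · cos φ₂ , cos φ₁ · sin φ₂ − sin φ₁ · cos φ₂ · cos Δλ )
  = atan2(-0.46800, 0.87904) = -28.031° → normalised to [0°, 360°): 331.969°.

332°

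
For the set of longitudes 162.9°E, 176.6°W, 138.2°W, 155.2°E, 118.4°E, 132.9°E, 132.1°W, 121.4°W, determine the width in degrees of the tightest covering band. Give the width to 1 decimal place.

120.2°

Sort the longitudes: -176.6°, -138.2°, -132.1°, -121.4°, +118.4°, +132.9°, +155.2°, +162.9°.
Eastward gaps between consecutive values (wrapping around): 38.4°, 6.1°, 10.7°, 239.8°, 14.5°, 22.3°, 7.7°, 20.5°.
Largest gap = 239.8° ⇒ minimal covering band is its complement: 360° − 239.8° = 120.2°.
Band runs from +118.4° eastward to -121.4°, crossing the antimeridian.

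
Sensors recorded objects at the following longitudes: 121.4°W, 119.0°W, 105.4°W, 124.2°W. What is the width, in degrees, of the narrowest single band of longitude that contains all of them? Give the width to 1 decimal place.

Sort the longitudes: -124.2°, -121.4°, -119.0°, -105.4°.
Eastward gaps between consecutive values (wrapping around): 2.8°, 2.4°, 13.6°, 341.2°.
Largest gap = 341.2° ⇒ minimal covering band is its complement: 360° − 341.2° = 18.8°.
Band runs from -124.2° eastward to -105.4°.

18.8°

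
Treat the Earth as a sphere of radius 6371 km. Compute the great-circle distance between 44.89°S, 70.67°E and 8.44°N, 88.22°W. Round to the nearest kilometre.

15482 km

Δλ = -88.22 − 70.67 = -158.89°.
Δφ = 8.44 − -44.89 = 53.33°.
a = sin²(Δφ/2) + cos φ₁ · cos φ₂ · sin²(Δλ/2) = 0.878673.
c = 2·atan2(√a, √(1−a)) = 2.43004 rad → d = 6371·c ≈ 15481.76 km.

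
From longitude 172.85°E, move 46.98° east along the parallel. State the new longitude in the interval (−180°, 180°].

140.17°W

Start at +172.85°; shift +46.98° → +219.83°.
+219.83° lies outside (−180°, 180°]; subtract 360° → -140.17°.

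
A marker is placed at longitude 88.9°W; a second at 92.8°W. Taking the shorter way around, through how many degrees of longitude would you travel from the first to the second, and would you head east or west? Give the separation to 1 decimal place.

3.9° west

Raw difference: -92.8 − -88.9 = -3.9°.
Normalise into (−180°, 180°]: -3.9° stays -3.9°.
Negative ⇒ the second point lies to the west; separation 3.9°.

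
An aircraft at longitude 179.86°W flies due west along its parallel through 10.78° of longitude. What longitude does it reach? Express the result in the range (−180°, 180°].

Start at -179.86°; shift −10.78° → -190.64°.
-190.64° lies outside (−180°, 180°]; add 360° → +169.36°.

169.36°E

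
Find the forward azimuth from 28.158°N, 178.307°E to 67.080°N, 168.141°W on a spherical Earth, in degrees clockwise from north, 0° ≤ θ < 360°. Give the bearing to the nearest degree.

8°

Δλ = -168.141 − 178.307 = -346.448°; wrapped into (−180°, 180°]: 13.552°.
θ = atan2( sin Δλ · cos φ₂ , cos φ₁ · sin φ₂ − sin φ₁ · cos φ₂ · cos Δλ )
  = atan2(0.09126, 0.63338) = 8.199° → normalised to [0°, 360°): 8.199°.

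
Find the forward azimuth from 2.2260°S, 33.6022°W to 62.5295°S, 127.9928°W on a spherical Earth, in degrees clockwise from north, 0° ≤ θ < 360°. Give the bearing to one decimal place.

207.4°

Δλ = -127.9928 − -33.6022 = -94.3906°.
θ = atan2( sin Δλ · cos φ₂ , cos φ₁ · sin φ₂ − sin φ₁ · cos φ₂ · cos Δλ )
  = atan2(-0.45994, -0.88795) = -152.617° → normalised to [0°, 360°): 207.383°.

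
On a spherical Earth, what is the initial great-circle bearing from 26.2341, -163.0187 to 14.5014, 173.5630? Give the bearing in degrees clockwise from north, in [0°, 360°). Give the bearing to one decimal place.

246.4°

Δλ = 173.5630 − -163.0187 = 336.5817°; wrapped into (−180°, 180°]: -23.4183°.
θ = atan2( sin Δλ · cos φ₂ , cos φ₁ · sin φ₂ − sin φ₁ · cos φ₂ · cos Δλ )
  = atan2(-0.38478, -0.16809) = -113.599° → normalised to [0°, 360°): 246.401°.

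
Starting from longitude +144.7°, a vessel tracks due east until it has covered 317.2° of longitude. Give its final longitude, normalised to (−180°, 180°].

+101.9°

Start at +144.7°; shift +317.2° → +461.9°.
+461.9° lies outside (−180°, 180°]; subtract 360° → +101.9°.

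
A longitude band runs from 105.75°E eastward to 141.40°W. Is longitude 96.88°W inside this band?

Band width going east from +105.75° to -141.40°: ((-141.40 − 105.75) mod 360) = 112.85°.
Offset of -96.88° east of the west edge: ((-96.88 − 105.75) mod 360) = 157.37°.
157.37° > 112.85° ⇒ outside.

No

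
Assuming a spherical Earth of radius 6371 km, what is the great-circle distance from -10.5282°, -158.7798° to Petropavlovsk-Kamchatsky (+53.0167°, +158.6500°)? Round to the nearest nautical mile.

Δλ = 158.6500 − -158.7798 = 317.4298°; wrapped into (−180°, 180°]: -42.5702°.
Δφ = 53.0167 − -10.5282 = 63.5449°.
a = sin²(Δφ/2) + cos φ₁ · cos φ₂ · sin²(Δλ/2) = 0.355191.
c = 2·atan2(√a, √(1−a)) = 1.27697 rad → d = 6371·c ≈ 8135.57 km ≈ 4392.86 nmi.

4393 nmi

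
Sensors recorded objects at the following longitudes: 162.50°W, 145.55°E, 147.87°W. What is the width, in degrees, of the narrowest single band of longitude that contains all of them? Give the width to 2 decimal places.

Sort the longitudes: -162.50°, -147.87°, +145.55°.
Eastward gaps between consecutive values (wrapping around): 14.63°, 293.42°, 51.95°.
Largest gap = 293.42° ⇒ minimal covering band is its complement: 360° − 293.42° = 66.58°.
Band runs from +145.55° eastward to -147.87°, crossing the antimeridian.

66.58°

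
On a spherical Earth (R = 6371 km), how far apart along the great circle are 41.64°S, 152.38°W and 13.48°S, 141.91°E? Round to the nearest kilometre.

Δλ = 141.91 − -152.38 = 294.29°; wrapped into (−180°, 180°]: -65.71°.
Δφ = -13.48 − -41.64 = 28.16°.
a = sin²(Δφ/2) + cos φ₁ · cos φ₂ · sin²(Δλ/2) = 0.273081.
c = 2·atan2(√a, √(1−a)) = 1.09973 rad → d = 6371·c ≈ 7006.37 km.

7006 km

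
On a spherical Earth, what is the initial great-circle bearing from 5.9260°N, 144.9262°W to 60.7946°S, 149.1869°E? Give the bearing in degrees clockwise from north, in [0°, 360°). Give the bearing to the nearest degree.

207°

Δλ = 149.1869 − -144.9262 = 294.1131°; wrapped into (−180°, 180°]: -65.8869°.
θ = atan2( sin Δλ · cos φ₂ , cos φ₁ · sin φ₂ − sin φ₁ · cos φ₂ · cos Δλ )
  = atan2(-0.44536, -0.88879) = -153.385° → normalised to [0°, 360°): 206.615°.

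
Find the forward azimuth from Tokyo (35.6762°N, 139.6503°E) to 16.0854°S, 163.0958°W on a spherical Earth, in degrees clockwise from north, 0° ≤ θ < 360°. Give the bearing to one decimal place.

Δλ = -163.0958 − 139.6503 = -302.7461°; wrapped into (−180°, 180°]: 57.2539°.
θ = atan2( sin Δλ · cos φ₂ , cos φ₁ · sin φ₂ − sin φ₁ · cos φ₂ · cos Δλ )
  = atan2(0.80815, -0.52819) = 123.168° → normalised to [0°, 360°): 123.168°.

123.2°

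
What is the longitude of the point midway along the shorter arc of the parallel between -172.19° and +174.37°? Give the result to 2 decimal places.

Signed shortest Δλ from -172.19° to +174.37° is -13.44°.
Midpoint longitude = -172.19° + (-13.44°)/2 = -172.19° − 6.72° = -178.91°.
(The naïve average (-172.19 + +174.37)/2 = 1.09° is on the wrong side of the globe.)

-178.91°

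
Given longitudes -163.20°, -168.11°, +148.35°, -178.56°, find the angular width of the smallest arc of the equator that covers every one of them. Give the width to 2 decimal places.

Sort the longitudes: -178.56°, -168.11°, -163.20°, +148.35°.
Eastward gaps between consecutive values (wrapping around): 10.45°, 4.91°, 311.55°, 33.09°.
Largest gap = 311.55° ⇒ minimal covering band is its complement: 360° − 311.55° = 48.45°.
Band runs from +148.35° eastward to -163.20°, crossing the antimeridian.

48.45°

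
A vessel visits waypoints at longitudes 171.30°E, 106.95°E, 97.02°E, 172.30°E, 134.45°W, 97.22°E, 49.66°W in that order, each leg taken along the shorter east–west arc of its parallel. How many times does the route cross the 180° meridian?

Leg 1: +171.30° → +106.95°, shortest Δλ = -64.35° (west) — does not cross 180°.
Leg 2: +106.95° → +97.02°, shortest Δλ = -9.93° (west) — does not cross 180°.
Leg 3: +97.02° → +172.30°, shortest Δλ = 75.28° (east) — does not cross 180°.
Leg 4: +172.30° → -134.45°, shortest Δλ = 53.25° (east) — crosses 180°.
Leg 5: -134.45° → +97.22°, shortest Δλ = -128.33° (west) — crosses 180°.
Leg 6: +97.22° → -49.66°, shortest Δλ = -146.88° (west) — does not cross 180°.
Total crossings: 2.

2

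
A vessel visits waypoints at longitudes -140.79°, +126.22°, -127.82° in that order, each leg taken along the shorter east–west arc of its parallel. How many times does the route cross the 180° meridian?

Leg 1: -140.79° → +126.22°, shortest Δλ = -92.99° (west) — crosses 180°.
Leg 2: +126.22° → -127.82°, shortest Δλ = 105.96° (east) — crosses 180°.
Total crossings: 2.

2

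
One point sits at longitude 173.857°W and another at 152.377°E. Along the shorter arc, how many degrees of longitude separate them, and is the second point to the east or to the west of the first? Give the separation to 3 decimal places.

33.766° west

Raw difference: 152.377 − -173.857 = 326.234°.
Normalise into (−180°, 180°]: 326.234° − 360° = -33.766°.
Negative ⇒ the second point lies to the west; separation 33.766°.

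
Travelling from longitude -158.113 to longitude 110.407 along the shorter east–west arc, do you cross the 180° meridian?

Naïve |110.407 − -158.113| = 268.52° > 180°, so the shorter arc goes the other way round — across 180°.
Signed shortest Δλ = ((110.407 − -158.113 + 180) mod 360) − 180 = -91.48°.
Going west by 91.48° from -158.113° passes through 180° before reaching +110.407°.

Yes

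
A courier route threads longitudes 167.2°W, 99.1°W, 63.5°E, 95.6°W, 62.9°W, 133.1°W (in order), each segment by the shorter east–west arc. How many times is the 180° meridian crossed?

Leg 1: -167.2° → -99.1°, shortest Δλ = 68.1° (east) — does not cross 180°.
Leg 2: -99.1° → +63.5°, shortest Δλ = 162.6° (east) — does not cross 180°.
Leg 3: +63.5° → -95.6°, shortest Δλ = -159.1° (west) — does not cross 180°.
Leg 4: -95.6° → -62.9°, shortest Δλ = 32.7° (east) — does not cross 180°.
Leg 5: -62.9° → -133.1°, shortest Δλ = -70.2° (west) — does not cross 180°.
Total crossings: 0.

0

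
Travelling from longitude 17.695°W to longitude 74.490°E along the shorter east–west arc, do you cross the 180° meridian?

No

Signed shortest Δλ = ((74.490 − -17.695 + 180) mod 360) − 180 = 92.185°.
Going east by 92.185° from -17.695° reaches +74.490° without touching 180°.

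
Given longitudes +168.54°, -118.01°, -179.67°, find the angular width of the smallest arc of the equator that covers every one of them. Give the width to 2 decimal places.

Sort the longitudes: -179.67°, -118.01°, +168.54°.
Eastward gaps between consecutive values (wrapping around): 61.66°, 286.55°, 11.79°.
Largest gap = 286.55° ⇒ minimal covering band is its complement: 360° − 286.55° = 73.45°.
Band runs from +168.54° eastward to -118.01°, crossing the antimeridian.

73.45°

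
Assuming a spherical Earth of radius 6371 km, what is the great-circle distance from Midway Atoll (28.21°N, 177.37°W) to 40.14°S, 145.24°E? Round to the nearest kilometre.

8526 km

Δλ = 145.24 − -177.37 = 322.61°; wrapped into (−180°, 180°]: -37.39°.
Δφ = -40.14 − 28.21 = -68.35°.
a = sin²(Δφ/2) + cos φ₁ · cos φ₂ · sin²(Δλ/2) = 0.384745.
c = 2·atan2(√a, √(1−a)) = 1.33819 rad → d = 6371·c ≈ 8525.63 km.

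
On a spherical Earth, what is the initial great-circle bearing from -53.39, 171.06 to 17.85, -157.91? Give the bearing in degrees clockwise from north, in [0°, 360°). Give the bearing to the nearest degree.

30°

Δλ = -157.91 − 171.06 = -328.97°; wrapped into (−180°, 180°]: 31.03°.
θ = atan2( sin Δλ · cos φ₂ , cos φ₁ · sin φ₂ − sin φ₁ · cos φ₂ · cos Δλ )
  = atan2(0.49067, 0.83753) = 30.364° → normalised to [0°, 360°): 30.364°.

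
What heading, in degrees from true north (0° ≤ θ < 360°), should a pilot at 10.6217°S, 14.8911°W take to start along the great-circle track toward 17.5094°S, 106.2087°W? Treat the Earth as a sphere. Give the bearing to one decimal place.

Δλ = -106.2087 − -14.8911 = -91.3176°.
θ = atan2( sin Δλ · cos φ₂ , cos φ₁ · sin φ₂ − sin φ₁ · cos φ₂ · cos Δλ )
  = atan2(-0.95342, -0.29975) = -107.453° → normalised to [0°, 360°): 252.547°.

252.5°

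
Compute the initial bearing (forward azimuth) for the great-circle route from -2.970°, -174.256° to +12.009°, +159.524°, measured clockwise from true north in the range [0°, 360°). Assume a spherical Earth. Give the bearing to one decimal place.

300.4°

Δλ = 159.524 − -174.256 = 333.780°; wrapped into (−180°, 180°]: -26.220°.
θ = atan2( sin Δλ · cos φ₂ , cos φ₁ · sin φ₂ − sin φ₁ · cos φ₂ · cos Δλ )
  = atan2(-0.43215, 0.25325) = -59.629° → normalised to [0°, 360°): 300.371°.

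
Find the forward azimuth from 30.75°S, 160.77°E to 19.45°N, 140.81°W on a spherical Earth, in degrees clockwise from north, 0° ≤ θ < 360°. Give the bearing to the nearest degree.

56°

Δλ = -140.81 − 160.77 = -301.58°; wrapped into (−180°, 180°]: 58.42°.
θ = atan2( sin Δλ · cos φ₂ , cos φ₁ · sin φ₂ − sin φ₁ · cos φ₂ · cos Δλ )
  = atan2(0.80329, 0.53865) = 56.156° → normalised to [0°, 360°): 56.156°.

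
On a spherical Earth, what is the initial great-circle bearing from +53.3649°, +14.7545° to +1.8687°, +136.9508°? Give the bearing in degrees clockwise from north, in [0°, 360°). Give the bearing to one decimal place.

Δλ = 136.9508 − 14.7545 = 122.1963°.
θ = atan2( sin Δλ · cos φ₂ , cos φ₁ · sin φ₂ − sin φ₁ · cos φ₂ · cos Δλ )
  = atan2(0.84578, 0.44679) = 62.154° → normalised to [0°, 360°): 62.154°.

62.2°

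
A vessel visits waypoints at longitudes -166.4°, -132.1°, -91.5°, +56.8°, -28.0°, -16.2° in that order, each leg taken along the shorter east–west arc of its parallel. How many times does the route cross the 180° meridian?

Leg 1: -166.4° → -132.1°, shortest Δλ = 34.3° (east) — does not cross 180°.
Leg 2: -132.1° → -91.5°, shortest Δλ = 40.6° (east) — does not cross 180°.
Leg 3: -91.5° → +56.8°, shortest Δλ = 148.3° (east) — does not cross 180°.
Leg 4: +56.8° → -28.0°, shortest Δλ = -84.8° (west) — does not cross 180°.
Leg 5: -28.0° → -16.2°, shortest Δλ = 11.8° (east) — does not cross 180°.
Total crossings: 0.

0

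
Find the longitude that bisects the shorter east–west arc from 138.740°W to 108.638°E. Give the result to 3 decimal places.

Signed shortest Δλ from -138.740° to +108.638° is -112.622°.
Midpoint longitude = -138.740° + (-112.622°)/2 = -138.740° − 56.311° = -195.051°.
Normalise into (−180°, 180°]: +164.949°.
(The naïve average (-138.740 + +108.638)/2 = -15.051° is on the wrong side of the globe.)

164.949°E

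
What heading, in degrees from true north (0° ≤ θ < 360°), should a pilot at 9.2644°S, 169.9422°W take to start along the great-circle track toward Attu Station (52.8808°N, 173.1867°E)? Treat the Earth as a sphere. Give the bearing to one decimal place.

348.7°

Δλ = 173.1867 − -169.9422 = 343.1289°; wrapped into (−180°, 180°]: -16.8711°.
θ = atan2( sin Δλ · cos φ₂ , cos φ₁ · sin φ₂ − sin φ₁ · cos φ₂ · cos Δλ )
  = atan2(-0.17514, 0.87995) = -11.257° → normalised to [0°, 360°): 348.743°.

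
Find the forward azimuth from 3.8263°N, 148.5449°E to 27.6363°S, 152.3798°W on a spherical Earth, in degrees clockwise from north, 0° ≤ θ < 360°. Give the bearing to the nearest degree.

Δλ = -152.3798 − 148.5449 = -300.9247°; wrapped into (−180°, 180°]: 59.0753°.
θ = atan2( sin Δλ · cos φ₂ , cos φ₁ · sin φ₂ − sin φ₁ · cos φ₂ · cos Δλ )
  = atan2(0.75997, -0.49321) = 122.983° → normalised to [0°, 360°): 122.983°.

123°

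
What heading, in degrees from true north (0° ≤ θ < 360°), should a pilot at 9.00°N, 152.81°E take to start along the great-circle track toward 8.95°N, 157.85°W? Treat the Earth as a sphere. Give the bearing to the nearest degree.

86°

Δλ = -157.85 − 152.81 = -310.66°; wrapped into (−180°, 180°]: 49.34°.
θ = atan2( sin Δλ · cos φ₂ , cos φ₁ · sin φ₂ − sin φ₁ · cos φ₂ · cos Δλ )
  = atan2(0.74935, 0.05297) = 85.957° → normalised to [0°, 360°): 85.957°.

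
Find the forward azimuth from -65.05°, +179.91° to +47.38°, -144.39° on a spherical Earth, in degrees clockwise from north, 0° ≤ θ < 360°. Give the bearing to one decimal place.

Δλ = -144.39 − 179.91 = -324.30°; wrapped into (−180°, 180°]: 35.70°.
θ = atan2( sin Δλ · cos φ₂ , cos φ₁ · sin φ₂ − sin φ₁ · cos φ₂ · cos Δλ )
  = atan2(0.39513, 0.80898) = 26.033° → normalised to [0°, 360°): 26.033°.

26.0°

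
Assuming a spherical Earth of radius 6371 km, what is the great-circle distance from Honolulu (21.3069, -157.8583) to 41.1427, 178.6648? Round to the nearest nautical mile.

1684 nmi

Δλ = 178.6648 − -157.8583 = 336.5231°; wrapped into (−180°, 180°]: -23.4769°.
Δφ = 41.1427 − 21.3069 = 19.8358°.
a = sin²(Δφ/2) + cos φ₁ · cos φ₂ · sin²(Δλ/2) = 0.058704.
c = 2·atan2(√a, √(1−a)) = 0.48945 rad → d = 6371·c ≈ 3118.29 km ≈ 1683.74 nmi.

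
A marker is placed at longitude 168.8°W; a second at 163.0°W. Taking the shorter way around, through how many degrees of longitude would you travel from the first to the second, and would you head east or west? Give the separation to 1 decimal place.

5.8° east

Raw difference: -163.0 − -168.8 = 5.8°.
Normalise into (−180°, 180°]: 5.8° stays 5.8°.
Positive ⇒ the second point lies to the east; separation 5.8°.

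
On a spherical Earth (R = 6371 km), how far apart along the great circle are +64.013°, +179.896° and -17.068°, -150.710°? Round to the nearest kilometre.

9362 km

Δλ = -150.710 − 179.896 = -330.606°; wrapped into (−180°, 180°]: 29.394°.
Δφ = -17.068 − 64.013 = -81.081°.
a = sin²(Δφ/2) + cos φ₁ · cos φ₂ · sin²(Δλ/2) = 0.449443.
c = 2·atan2(√a, √(1−a)) = 1.46951 rad → d = 6371·c ≈ 9362.24 km.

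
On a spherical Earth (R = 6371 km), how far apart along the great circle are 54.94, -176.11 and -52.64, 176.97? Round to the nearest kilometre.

Δλ = 176.97 − -176.11 = 353.08°; wrapped into (−180°, 180°]: -6.92°.
Δφ = -52.64 − 54.94 = -107.58°.
a = sin²(Δφ/2) + cos φ₁ · cos φ₂ · sin²(Δλ/2) = 0.652288.
c = 2·atan2(√a, √(1−a)) = 1.88029 rad → d = 6371·c ≈ 11979.33 km.

11979 km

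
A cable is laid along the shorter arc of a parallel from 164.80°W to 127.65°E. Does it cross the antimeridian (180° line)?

Yes

Naïve |127.65 − -164.80| = 292.45° > 180°, so the shorter arc goes the other way round — across 180°.
Signed shortest Δλ = ((127.65 − -164.80 + 180) mod 360) − 180 = -67.55°.
Going west by 67.55° from -164.80° passes through 180° before reaching +127.65°.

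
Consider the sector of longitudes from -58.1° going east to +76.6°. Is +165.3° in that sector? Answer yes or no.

Band width going east from -58.1° to +76.6°: ((76.6 − -58.1) mod 360) = 134.7°.
Offset of +165.3° east of the west edge: ((165.3 − -58.1) mod 360) = 223.4°.
223.4° > 134.7° ⇒ outside.

No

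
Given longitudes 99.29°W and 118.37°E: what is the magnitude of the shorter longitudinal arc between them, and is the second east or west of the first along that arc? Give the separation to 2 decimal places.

142.34° west

Raw difference: 118.37 − -99.29 = 217.66°.
Normalise into (−180°, 180°]: 217.66° − 360° = -142.34°.
Negative ⇒ the second point lies to the west; separation 142.34°.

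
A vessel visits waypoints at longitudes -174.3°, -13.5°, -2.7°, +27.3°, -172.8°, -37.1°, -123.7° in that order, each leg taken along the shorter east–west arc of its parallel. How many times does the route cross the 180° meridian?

Leg 1: -174.3° → -13.5°, shortest Δλ = 160.8° (east) — does not cross 180°.
Leg 2: -13.5° → -2.7°, shortest Δλ = 10.8° (east) — does not cross 180°.
Leg 3: -2.7° → +27.3°, shortest Δλ = 30.0° (east) — does not cross 180°.
Leg 4: +27.3° → -172.8°, shortest Δλ = 159.9° (east) — crosses 180°.
Leg 5: -172.8° → -37.1°, shortest Δλ = 135.7° (east) — does not cross 180°.
Leg 6: -37.1° → -123.7°, shortest Δλ = -86.6° (west) — does not cross 180°.
Total crossings: 1.

1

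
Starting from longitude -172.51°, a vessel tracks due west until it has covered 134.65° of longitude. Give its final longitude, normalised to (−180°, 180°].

+52.84°

Start at -172.51°; shift −134.65° → -307.16°.
-307.16° lies outside (−180°, 180°]; add 360° → +52.84°.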